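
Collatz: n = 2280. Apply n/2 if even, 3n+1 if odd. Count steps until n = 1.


2280 → 1140 → 570 → 285 → 856 → 428 → 214 → 107 → 322 → 161 → 484 → 242 → 121 → 364 → 182 → 91 → 274 → 137 → 412 → 206 → 103 → 310 → 155 → 466 → 233 → 700 → 350 → 175 → 526 → 263 → 790 → 395 → 1186 → 593 → 1780 → 890 → 445 → 1336 → 668 → 334 → 167 → 502 → 251 → 754 → 377 → 1132 → 566 → 283 → 850 → 425 → 1276 → 638 → 319 → 958 → 479 → 1438 → 719 → 2158 → 1079 → 3238 → 1619 → 4858 → 2429 → 7288 → 3644 → 1822 → 911 → 2734 → 1367 → 4102 → 2051 → 6154 → 3077 → 9232 → 4616 → 2308 → 1154 → 577 → 1732 → 866 → 433 → 1300 → 650 → 325 → 976 → 488 → 244 → 122 → 61 → 184 → 92 → 46 → 23 → 70 → 35 → 106 → 53 → 160 → 80 → 40 → 20 → 10 → 5 → 16 → 8 → 4 → 2 → 1
Total steps = 107

107 steps


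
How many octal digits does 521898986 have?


521898986 in base 8 = 3706705752
Number of digits = 10

10 digits (base 8)


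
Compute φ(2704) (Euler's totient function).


2704 = 2^4 × 13^2
Prime factors: 2, 13
φ(2704) = 2704 × (1-1/2) × (1-1/13)
= 2704 × 1/2 × 12/13 = 1248

φ(2704) = 1248


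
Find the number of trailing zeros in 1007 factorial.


floor(1007/5) = 201
floor(1007/25) = 40
floor(1007/125) = 8
floor(1007/625) = 1
Total = 250

250 trailing zeros


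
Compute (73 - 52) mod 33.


73 - 52 = 21
21 mod 33 = 21


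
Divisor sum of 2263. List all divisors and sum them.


Divisors of 2263: 1, 31, 73, 2263
Sum = 1 + 31 + 73 + 2263 = 2368

σ(2263) = 2368


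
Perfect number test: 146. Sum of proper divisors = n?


Proper divisors of 146: 1, 2, 73
Sum = 1 + 2 + 73 = 76

No, 146 is not perfect (76 ≠ 146)


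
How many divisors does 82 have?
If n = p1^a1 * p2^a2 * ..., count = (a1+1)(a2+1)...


82 = 2^1 × 41^1
d(82) = (1+1) × (1+1) = 4

4 divisors


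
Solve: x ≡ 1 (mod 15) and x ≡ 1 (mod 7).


M = 15*7 = 105
M1 = M/15 = 7, M2 = M/7 = 15
M1^(-1) mod 15 = 13, M2^(-1) mod 7 = 1
x = 1*7*13 + 1*15*1 = 106
106 mod 105 = 1
Check: 1 mod 15 = 1 ✓, 1 mod 7 = 1 ✓

x ≡ 1 (mod 105)


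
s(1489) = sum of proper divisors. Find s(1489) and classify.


Proper divisors: 1
Sum = 1 = 1
1 < 1489 → deficient

s(1489) = 1 (deficient)


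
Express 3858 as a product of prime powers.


3858 / 2 = 1929
1929 / 3 = 643
643 / 643 = 1
3858 = 2 × 3 × 643


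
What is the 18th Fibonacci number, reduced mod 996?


F(k) mod 996 for k=1..18:
1, 1, 2, 3, 5, 8, 13, 21, 34, 55, 89, 144, 233, 377, 610, 987, 601, 592
F(18) mod 996 = 592


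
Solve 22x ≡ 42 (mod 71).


GCD(22, 71) = 1, unique solution
a^(-1) mod 71 = 42
x = 42 * 42 mod 71 = 60

x ≡ 60 (mod 71)


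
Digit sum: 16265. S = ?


1 + 6 + 2 + 6 + 5 = 20


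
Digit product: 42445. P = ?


4 × 2 × 4 × 4 × 5 = 640


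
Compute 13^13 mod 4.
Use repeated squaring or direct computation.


13^1 mod 4 = 1
13^2 mod 4 = 1
13^3 mod 4 = 1
13^4 mod 4 = 1
13^5 mod 4 = 1
13^6 mod 4 = 1
13^7 mod 4 = 1
13^8 mod 4 = 1
13^9 mod 4 = 1
13^10 mod 4 = 1
13^11 mod 4 = 1
13^12 mod 4 = 1
13^13 mod 4 = 1


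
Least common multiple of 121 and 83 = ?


GCD(121, 83) = 1
LCM = 121*83/1 = 10043/1 = 10043

LCM = 10043


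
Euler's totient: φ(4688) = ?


4688 = 2^4 × 293
Prime factors: 2, 293
φ(4688) = 4688 × (1-1/2) × (1-1/293)
= 4688 × 1/2 × 292/293 = 2336

φ(4688) = 2336


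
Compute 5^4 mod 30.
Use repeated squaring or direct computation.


5^1 mod 30 = 5
5^2 mod 30 = 25
5^3 mod 30 = 5
5^4 mod 30 = 25


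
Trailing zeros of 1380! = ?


floor(1380/5) = 276
floor(1380/25) = 55
floor(1380/125) = 11
floor(1380/625) = 2
Total = 344

344 trailing zeros


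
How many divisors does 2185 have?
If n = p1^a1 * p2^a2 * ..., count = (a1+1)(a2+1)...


2185 = 5^1 × 19^1 × 23^1
d(2185) = (1+1) × (1+1) × (1+1) = 8

8 divisors


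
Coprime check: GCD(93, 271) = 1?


Euclidean algorithm:
271 = 2 * 93 + 85
93 = 1 * 85 + 8
85 = 10 * 8 + 5
8 = 1 * 5 + 3
5 = 1 * 3 + 2
3 = 1 * 2 + 1
2 = 2 * 1 + 0
GCD(93, 271) = 1

Yes, coprime (GCD = 1)


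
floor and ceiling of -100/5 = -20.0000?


-100/5 = -20.0000
floor = -20
ceil = -20

floor = -20, ceil = -20


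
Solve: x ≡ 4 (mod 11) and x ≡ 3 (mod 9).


M = 11*9 = 99
M1 = M/11 = 9, M2 = M/9 = 11
M1^(-1) mod 11 = 5, M2^(-1) mod 9 = 5
x = 4*9*5 + 3*11*5 = 345
345 mod 99 = 48
Check: 48 mod 11 = 4 ✓, 48 mod 9 = 3 ✓

x ≡ 48 (mod 99)


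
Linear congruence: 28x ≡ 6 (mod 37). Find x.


GCD(28, 37) = 1, unique solution
a^(-1) mod 37 = 4
x = 4 * 6 mod 37 = 24

x ≡ 24 (mod 37)


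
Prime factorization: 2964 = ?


2964 / 2 = 1482
1482 / 2 = 741
741 / 3 = 247
247 / 13 = 19
19 / 19 = 1
2964 = 2^2 × 3 × 13 × 19


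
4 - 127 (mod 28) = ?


4 - 127 = -123
-123 mod 28 = 17


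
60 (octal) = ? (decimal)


60 (base 8) = 48 (decimal)
48 (decimal) = 48 (base 10)


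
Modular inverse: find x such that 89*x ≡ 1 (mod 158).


Use the extended Euclidean algorithm on (158, 89); each row r = 158*s + 89*t:
r=158, s=1, t=0
r=89, s=0, t=1
q=1: r=69, s=1, t=-1   [158*(1) + 89*(-1) = 69]
q=1: r=20, s=-1, t=2   [158*(-1) + 89*(2) = 20]
q=3: r=9, s=4, t=-7   [158*(4) + 89*(-7) = 9]
q=2: r=2, s=-9, t=16   [158*(-9) + 89*(16) = 2]
q=4: r=1, s=40, t=-71   [158*(40) + 89*(-71) = 1]
q=2: r=0, s=-89, t=158   [158*(-89) + 89*(158) = 0]
GCD = 1 with t = -71, so 89*(-71) ≡ 1 (mod 158)
Inverse = -71 mod 158 = 87
Check: 89 * 87 = 7743 ≡ 1 (mod 158)

89^(-1) ≡ 87 (mod 158)


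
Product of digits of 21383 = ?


2 × 1 × 3 × 8 × 3 = 144


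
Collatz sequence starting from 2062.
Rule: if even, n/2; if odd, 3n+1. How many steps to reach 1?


2062 → 1031 → 3094 → 1547 → 4642 → 2321 → 6964 → 3482 → 1741 → 5224 → 2612 → 1306 → 653 → 1960 → 980 → 490 → 245 → 736 → 368 → 184 → 92 → 46 → 23 → 70 → 35 → 106 → 53 → 160 → 80 → 40 → 20 → 10 → 5 → 16 → 8 → 4 → 2 → 1
Total steps = 37

37 steps


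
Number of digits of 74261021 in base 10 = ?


74261021 has 8 digits in base 10
floor(log10(74261021)) + 1 = floor(7.8708) + 1 = 8

8 digits (base 10)


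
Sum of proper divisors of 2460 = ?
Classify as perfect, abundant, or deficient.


Proper divisors: 1, 2, 3, 4, 5, 6, 10, 12, 15, 20, 30, 41, 60, 82, 123, 164, 205, 246, 410, 492, 615, 820, 1230
Sum = 1 + 2 + 3 + 4 + 5 + 6 + 10 + 12 + 15 + 20 + 30 + 41 + 60 + 82 + 123 + 164 + 205 + 246 + 410 + 492 + 615 + 820 + 1230 = 4596
4596 > 2460 → abundant

s(2460) = 4596 (abundant)


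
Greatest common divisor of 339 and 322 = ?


339 = 1 * 322 + 17
322 = 18 * 17 + 16
17 = 1 * 16 + 1
16 = 16 * 1 + 0
GCD = 1


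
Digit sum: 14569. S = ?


1 + 4 + 5 + 6 + 9 = 25


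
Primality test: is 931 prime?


931 / 7 = 133 (exact division)
931 is NOT prime.

No, 931 is not prime


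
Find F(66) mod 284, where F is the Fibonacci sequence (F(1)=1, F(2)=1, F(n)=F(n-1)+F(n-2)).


F(k) mod 284 for k=1..66:
1, 1, 2, 3, 5, 8, 13, 21, 34, 55, 89, 144, 233, 93, 42, 135, 177, 28, 205, 233, 154, 103, 257, 76, 49, 125, 174, 15, 189, 204, 109, 29, 138, 167, 21, 188, 209, 113, 38, 151, 189, 56, 245, 17, 262, 279, 257, 252, 225, 193, 134, 43, 177, 220, 113, 49, 162, 211, 89, 16, 105, 121, 226, 63, 5, 68
F(66) mod 284 = 68


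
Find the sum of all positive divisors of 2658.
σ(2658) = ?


Divisors of 2658: 1, 2, 3, 6, 443, 886, 1329, 2658
Sum = 1 + 2 + 3 + 6 + 443 + 886 + 1329 + 2658 = 5328

σ(2658) = 5328


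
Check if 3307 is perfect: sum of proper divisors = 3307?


Proper divisors of 3307: 1
Sum = 1 = 1

No, 3307 is not perfect (1 ≠ 3307)


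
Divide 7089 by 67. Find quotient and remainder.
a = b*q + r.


7089 = 67 * 105 + 54
Check: 7035 + 54 = 7089

q = 105, r = 54


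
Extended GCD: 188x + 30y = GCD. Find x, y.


Tabular extended Euclidean (each row: r = 188*s + 30*t):
r=188, s=1, t=0
r=30, s=0, t=1
q=6: r=8, s=1, t=-6   [188*(1) + 30*(-6) = 8]
q=3: r=6, s=-3, t=19   [188*(-3) + 30*(19) = 6]
q=1: r=2, s=4, t=-25   [188*(4) + 30*(-25) = 2]
q=3: r=0, s=-15, t=94   [188*(-15) + 30*(94) = 0]
GCD = 2; from the row with r=2: x=4, y=-25
Check: 188*(4) + 30*(-25) = 752 - 750 = 2

GCD = 2, x = 4, y = -25


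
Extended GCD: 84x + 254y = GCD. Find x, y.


Tabular extended Euclidean (each row: r = 84*s + 254*t):
r=84, s=1, t=0
r=254, s=0, t=1
q=0: r=84, s=1, t=0   [84*(1) + 254*(0) = 84]
q=3: r=2, s=-3, t=1   [84*(-3) + 254*(1) = 2]
q=42: r=0, s=127, t=-42   [84*(127) + 254*(-42) = 0]
GCD = 2; from the row with r=2: x=-3, y=1
Check: 84*(-3) + 254*(1) = -252 + 254 = 2

GCD = 2, x = -3, y = 1


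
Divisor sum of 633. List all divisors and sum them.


Divisors of 633: 1, 3, 211, 633
Sum = 1 + 3 + 211 + 633 = 848

σ(633) = 848


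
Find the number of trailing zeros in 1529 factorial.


floor(1529/5) = 305
floor(1529/25) = 61
floor(1529/125) = 12
floor(1529/625) = 2
Total = 380

380 trailing zeros


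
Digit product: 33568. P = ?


3 × 3 × 5 × 6 × 8 = 2160


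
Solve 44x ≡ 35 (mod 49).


GCD(44, 49) = 1, unique solution
a^(-1) mod 49 = 39
x = 39 * 35 mod 49 = 42

x ≡ 42 (mod 49)


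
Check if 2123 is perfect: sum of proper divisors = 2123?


Proper divisors of 2123: 1, 11, 193
Sum = 1 + 11 + 193 = 205

No, 2123 is not perfect (205 ≠ 2123)


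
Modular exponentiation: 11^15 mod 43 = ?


11^1 mod 43 = 11
11^2 mod 43 = 35
11^3 mod 43 = 41
11^4 mod 43 = 21
11^5 mod 43 = 16
11^6 mod 43 = 4
11^7 mod 43 = 1
11^8 mod 43 = 11
11^9 mod 43 = 35
11^10 mod 43 = 41
11^11 mod 43 = 21
11^12 mod 43 = 16
11^13 mod 43 = 4
11^14 mod 43 = 1
11^15 mod 43 = 11


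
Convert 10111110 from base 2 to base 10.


10111110 (base 2) = 190 (decimal)
190 (decimal) = 190 (base 10)


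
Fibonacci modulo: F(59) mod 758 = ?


F(k) mod 758 for k=1..59:
1, 1, 2, 3, 5, 8, 13, 21, 34, 55, 89, 144, 233, 377, 610, 229, 81, 310, 391, 701, 334, 277, 611, 130, 741, 113, 96, 209, 305, 514, 61, 575, 636, 453, 331, 26, 357, 383, 740, 365, 347, 712, 301, 255, 556, 53, 609, 662, 513, 417, 172, 589, 3, 592, 595, 429, 266, 695, 203
F(59) mod 758 = 203


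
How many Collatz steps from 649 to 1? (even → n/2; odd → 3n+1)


649 → 1948 → 974 → 487 → 1462 → 731 → 2194 → 1097 → 3292 → 1646 → 823 → 2470 → 1235 → 3706 → 1853 → 5560 → 2780 → 1390 → 695 → 2086 → 1043 → 3130 → 1565 → 4696 → 2348 → 1174 → 587 → 1762 → 881 → 2644 → 1322 → 661 → 1984 → 992 → 496 → 248 → 124 → 62 → 31 → 94 → 47 → 142 → 71 → 214 → 107 → 322 → 161 → 484 → 242 → 121 → 364 → 182 → 91 → 274 → 137 → 412 → 206 → 103 → 310 → 155 → 466 → 233 → 700 → 350 → 175 → 526 → 263 → 790 → 395 → 1186 → 593 → 1780 → 890 → 445 → 1336 → 668 → 334 → 167 → 502 → 251 → 754 → 377 → 1132 → 566 → 283 → 850 → 425 → 1276 → 638 → 319 → 958 → 479 → 1438 → 719 → 2158 → 1079 → 3238 → 1619 → 4858 → 2429 → 7288 → 3644 → 1822 → 911 → 2734 → 1367 → 4102 → 2051 → 6154 → 3077 → 9232 → 4616 → 2308 → 1154 → 577 → 1732 → 866 → 433 → 1300 → 650 → 325 → 976 → 488 → 244 → 122 → 61 → 184 → 92 → 46 → 23 → 70 → 35 → 106 → 53 → 160 → 80 → 40 → 20 → 10 → 5 → 16 → 8 → 4 → 2 → 1
Total steps = 144

144 steps


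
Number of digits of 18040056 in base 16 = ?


18040056 in base 16 = 11344F8
Number of digits = 7

7 digits (base 16)


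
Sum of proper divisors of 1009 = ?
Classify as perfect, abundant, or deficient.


Proper divisors: 1
Sum = 1 = 1
1 < 1009 → deficient

s(1009) = 1 (deficient)


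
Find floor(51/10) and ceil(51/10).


51/10 = 5.1000
floor = 5
ceil = 6

floor = 5, ceil = 6


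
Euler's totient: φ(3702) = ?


3702 = 2 × 3 × 617
Prime factors: 2, 3, 617
φ(3702) = 3702 × (1-1/2) × (1-1/3) × (1-1/617)
= 3702 × 1/2 × 2/3 × 616/617 = 1232

φ(3702) = 1232


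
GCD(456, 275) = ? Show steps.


456 = 1 * 275 + 181
275 = 1 * 181 + 94
181 = 1 * 94 + 87
94 = 1 * 87 + 7
87 = 12 * 7 + 3
7 = 2 * 3 + 1
3 = 3 * 1 + 0
GCD = 1


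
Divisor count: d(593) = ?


593 = 593^1
d(593) = (1+1) = 2

2 divisors


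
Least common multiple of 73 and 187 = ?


GCD(73, 187) = 1
LCM = 73*187/1 = 13651/1 = 13651

LCM = 13651


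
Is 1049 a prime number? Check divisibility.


Check divisors up to sqrt(1049) = 32.3883
No divisors found.
1049 is prime.

Yes, 1049 is prime


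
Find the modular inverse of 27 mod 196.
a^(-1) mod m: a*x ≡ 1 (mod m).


Use the extended Euclidean algorithm on (196, 27); each row r = 196*s + 27*t:
r=196, s=1, t=0
r=27, s=0, t=1
q=7: r=7, s=1, t=-7   [196*(1) + 27*(-7) = 7]
q=3: r=6, s=-3, t=22   [196*(-3) + 27*(22) = 6]
q=1: r=1, s=4, t=-29   [196*(4) + 27*(-29) = 1]
q=6: r=0, s=-27, t=196   [196*(-27) + 27*(196) = 0]
GCD = 1 with t = -29, so 27*(-29) ≡ 1 (mod 196)
Inverse = -29 mod 196 = 167
Check: 27 * 167 = 4509 ≡ 1 (mod 196)

27^(-1) ≡ 167 (mod 196)


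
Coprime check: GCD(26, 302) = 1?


Euclidean algorithm:
302 = 11 * 26 + 16
26 = 1 * 16 + 10
16 = 1 * 10 + 6
10 = 1 * 6 + 4
6 = 1 * 4 + 2
4 = 2 * 2 + 0
GCD(26, 302) = 2

No, not coprime (GCD = 2)


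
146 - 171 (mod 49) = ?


146 - 171 = -25
-25 mod 49 = 24


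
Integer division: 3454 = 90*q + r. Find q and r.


3454 = 90 * 38 + 34
Check: 3420 + 34 = 3454

q = 38, r = 34


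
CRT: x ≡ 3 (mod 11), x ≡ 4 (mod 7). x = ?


M = 11*7 = 77
M1 = M/11 = 7, M2 = M/7 = 11
M1^(-1) mod 11 = 8, M2^(-1) mod 7 = 2
x = 3*7*8 + 4*11*2 = 256
256 mod 77 = 25
Check: 25 mod 11 = 3 ✓, 25 mod 7 = 4 ✓

x ≡ 25 (mod 77)


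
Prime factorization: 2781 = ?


2781 / 3 = 927
927 / 3 = 309
309 / 3 = 103
103 / 103 = 1
2781 = 3^3 × 103


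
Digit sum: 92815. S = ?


9 + 2 + 8 + 1 + 5 = 25


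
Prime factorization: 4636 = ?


4636 / 2 = 2318
2318 / 2 = 1159
1159 / 19 = 61
61 / 61 = 1
4636 = 2^2 × 19 × 61


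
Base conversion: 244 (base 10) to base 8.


244 (base 10) = 244 (decimal)
244 (decimal) = 364 (base 8)


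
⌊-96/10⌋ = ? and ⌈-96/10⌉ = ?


-96/10 = -9.6000
floor = -10
ceil = -9

floor = -10, ceil = -9


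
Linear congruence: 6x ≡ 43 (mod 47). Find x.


GCD(6, 47) = 1, unique solution
a^(-1) mod 47 = 8
x = 8 * 43 mod 47 = 15

x ≡ 15 (mod 47)


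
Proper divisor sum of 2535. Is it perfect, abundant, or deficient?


Proper divisors: 1, 3, 5, 13, 15, 39, 65, 169, 195, 507, 845
Sum = 1 + 3 + 5 + 13 + 15 + 39 + 65 + 169 + 195 + 507 + 845 = 1857
1857 < 2535 → deficient

s(2535) = 1857 (deficient)


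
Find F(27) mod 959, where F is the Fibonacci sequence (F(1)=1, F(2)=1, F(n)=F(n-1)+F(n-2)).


F(k) mod 959 for k=1..27:
1, 1, 2, 3, 5, 8, 13, 21, 34, 55, 89, 144, 233, 377, 610, 28, 638, 666, 345, 52, 397, 449, 846, 336, 223, 559, 782
F(27) mod 959 = 782


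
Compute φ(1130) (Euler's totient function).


1130 = 2 × 5 × 113
Prime factors: 2, 5, 113
φ(1130) = 1130 × (1-1/2) × (1-1/5) × (1-1/113)
= 1130 × 1/2 × 4/5 × 112/113 = 448

φ(1130) = 448


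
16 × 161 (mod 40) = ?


16 × 161 = 2576
2576 mod 40 = 16


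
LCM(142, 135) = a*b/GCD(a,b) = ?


GCD(142, 135) = 1
LCM = 142*135/1 = 19170/1 = 19170

LCM = 19170


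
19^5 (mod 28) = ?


19^1 mod 28 = 19
19^2 mod 28 = 25
19^3 mod 28 = 27
19^4 mod 28 = 9
19^5 mod 28 = 3


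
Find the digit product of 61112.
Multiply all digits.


6 × 1 × 1 × 1 × 2 = 12


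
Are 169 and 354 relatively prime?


Euclidean algorithm:
354 = 2 * 169 + 16
169 = 10 * 16 + 9
16 = 1 * 9 + 7
9 = 1 * 7 + 2
7 = 3 * 2 + 1
2 = 2 * 1 + 0
GCD(169, 354) = 1

Yes, coprime (GCD = 1)


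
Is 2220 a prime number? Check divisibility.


2220 / 2 = 1110 (exact division)
2220 is NOT prime.

No, 2220 is not prime


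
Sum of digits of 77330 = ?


7 + 7 + 3 + 3 + 0 = 20


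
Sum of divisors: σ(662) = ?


Divisors of 662: 1, 2, 331, 662
Sum = 1 + 2 + 331 + 662 = 996

σ(662) = 996


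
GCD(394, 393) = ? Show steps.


394 = 1 * 393 + 1
393 = 393 * 1 + 0
GCD = 1


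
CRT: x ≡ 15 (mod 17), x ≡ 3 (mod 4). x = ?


M = 17*4 = 68
M1 = M/17 = 4, M2 = M/4 = 17
M1^(-1) mod 17 = 13, M2^(-1) mod 4 = 1
x = 15*4*13 + 3*17*1 = 831
831 mod 68 = 15
Check: 15 mod 17 = 15 ✓, 15 mod 4 = 3 ✓

x ≡ 15 (mod 68)


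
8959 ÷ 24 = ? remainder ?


8959 = 24 * 373 + 7
Check: 8952 + 7 = 8959

q = 373, r = 7


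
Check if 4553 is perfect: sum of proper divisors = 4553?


Proper divisors of 4553: 1, 29, 157
Sum = 1 + 29 + 157 = 187

No, 4553 is not perfect (187 ≠ 4553)


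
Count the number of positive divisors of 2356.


2356 = 2^2 × 19^1 × 31^1
d(2356) = (2+1) × (1+1) × (1+1) = 12

12 divisors


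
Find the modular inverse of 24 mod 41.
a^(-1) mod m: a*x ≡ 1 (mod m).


Use the extended Euclidean algorithm on (41, 24); each row r = 41*s + 24*t:
r=41, s=1, t=0
r=24, s=0, t=1
q=1: r=17, s=1, t=-1   [41*(1) + 24*(-1) = 17]
q=1: r=7, s=-1, t=2   [41*(-1) + 24*(2) = 7]
q=2: r=3, s=3, t=-5   [41*(3) + 24*(-5) = 3]
q=2: r=1, s=-7, t=12   [41*(-7) + 24*(12) = 1]
q=3: r=0, s=24, t=-41   [41*(24) + 24*(-41) = 0]
GCD = 1 with t = 12, so 24*(12) ≡ 1 (mod 41)
Inverse = 12 mod 41 = 12
Check: 24 * 12 = 288 ≡ 1 (mod 41)

24^(-1) ≡ 12 (mod 41)


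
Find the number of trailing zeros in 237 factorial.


floor(237/5) = 47
floor(237/25) = 9
floor(237/125) = 1
Total = 57

57 trailing zeros


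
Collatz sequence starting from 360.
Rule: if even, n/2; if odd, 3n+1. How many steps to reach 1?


360 → 180 → 90 → 45 → 136 → 68 → 34 → 17 → 52 → 26 → 13 → 40 → 20 → 10 → 5 → 16 → 8 → 4 → 2 → 1
Total steps = 19

19 steps


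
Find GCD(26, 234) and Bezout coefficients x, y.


Tabular extended Euclidean (each row: r = 26*s + 234*t):
r=26, s=1, t=0
r=234, s=0, t=1
q=0: r=26, s=1, t=0   [26*(1) + 234*(0) = 26]
q=9: r=0, s=-9, t=1   [26*(-9) + 234*(1) = 0]
GCD = 26; from the row with r=26: x=1, y=0
Check: 26*(1) + 234*(0) = 26 + 0 = 26

GCD = 26, x = 1, y = 0


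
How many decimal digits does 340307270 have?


340307270 has 9 digits in base 10
floor(log10(340307270)) + 1 = floor(8.5319) + 1 = 9

9 digits (base 10)


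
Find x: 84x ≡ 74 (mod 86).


GCD(84, 86) = 2 divides 74
Divide: 42x ≡ 37 (mod 43)
x ≡ 6 (mod 43)


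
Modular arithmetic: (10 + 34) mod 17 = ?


10 + 34 = 44
44 mod 17 = 10


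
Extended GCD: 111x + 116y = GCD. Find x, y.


Tabular extended Euclidean (each row: r = 111*s + 116*t):
r=111, s=1, t=0
r=116, s=0, t=1
q=0: r=111, s=1, t=0   [111*(1) + 116*(0) = 111]
q=1: r=5, s=-1, t=1   [111*(-1) + 116*(1) = 5]
q=22: r=1, s=23, t=-22   [111*(23) + 116*(-22) = 1]
q=5: r=0, s=-116, t=111   [111*(-116) + 116*(111) = 0]
GCD = 1; from the row with r=1: x=23, y=-22
Check: 111*(23) + 116*(-22) = 2553 - 2552 = 1

GCD = 1, x = 23, y = -22


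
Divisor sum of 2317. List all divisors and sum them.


Divisors of 2317: 1, 7, 331, 2317
Sum = 1 + 7 + 331 + 2317 = 2656

σ(2317) = 2656


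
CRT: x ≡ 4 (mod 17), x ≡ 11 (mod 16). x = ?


M = 17*16 = 272
M1 = M/17 = 16, M2 = M/16 = 17
M1^(-1) mod 17 = 16, M2^(-1) mod 16 = 1
x = 4*16*16 + 11*17*1 = 1211
1211 mod 272 = 123
Check: 123 mod 17 = 4 ✓, 123 mod 16 = 11 ✓

x ≡ 123 (mod 272)


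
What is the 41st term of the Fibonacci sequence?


Sequence: 1, 1, 2, 3, 5, 8, 13, 21, 34, 55, 89, 144, 233, 377, 610, 987, 1597, 2584, 4181, 6765, 10946, 17711, 28657, 46368, 75025, 121393, 196418, 317811, 514229, 832040, 1346269, 2178309, 3524578, 5702887, 9227465, 14930352, 24157817, 39088169, 63245986, 102334155, 165580141
F(41) = 165580141


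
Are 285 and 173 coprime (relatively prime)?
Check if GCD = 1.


Euclidean algorithm:
285 = 1 * 173 + 112
173 = 1 * 112 + 61
112 = 1 * 61 + 51
61 = 1 * 51 + 10
51 = 5 * 10 + 1
10 = 10 * 1 + 0
GCD(285, 173) = 1

Yes, coprime (GCD = 1)


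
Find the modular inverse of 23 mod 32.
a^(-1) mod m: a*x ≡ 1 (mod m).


Use the extended Euclidean algorithm on (32, 23); each row r = 32*s + 23*t:
r=32, s=1, t=0
r=23, s=0, t=1
q=1: r=9, s=1, t=-1   [32*(1) + 23*(-1) = 9]
q=2: r=5, s=-2, t=3   [32*(-2) + 23*(3) = 5]
q=1: r=4, s=3, t=-4   [32*(3) + 23*(-4) = 4]
q=1: r=1, s=-5, t=7   [32*(-5) + 23*(7) = 1]
q=4: r=0, s=23, t=-32   [32*(23) + 23*(-32) = 0]
GCD = 1 with t = 7, so 23*(7) ≡ 1 (mod 32)
Inverse = 7 mod 32 = 7
Check: 23 * 7 = 161 ≡ 1 (mod 32)

23^(-1) ≡ 7 (mod 32)


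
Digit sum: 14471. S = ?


1 + 4 + 4 + 7 + 1 = 17


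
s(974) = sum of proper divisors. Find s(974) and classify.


Proper divisors: 1, 2, 487
Sum = 1 + 2 + 487 = 490
490 < 974 → deficient

s(974) = 490 (deficient)


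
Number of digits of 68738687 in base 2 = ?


68738687 in base 2 = 100000110001101111001111111
Number of digits = 27

27 digits (base 2)


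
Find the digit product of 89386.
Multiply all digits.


8 × 9 × 3 × 8 × 6 = 10368


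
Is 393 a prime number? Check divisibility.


393 / 3 = 131 (exact division)
393 is NOT prime.

No, 393 is not prime


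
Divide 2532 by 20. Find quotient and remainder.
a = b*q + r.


2532 = 20 * 126 + 12
Check: 2520 + 12 = 2532

q = 126, r = 12


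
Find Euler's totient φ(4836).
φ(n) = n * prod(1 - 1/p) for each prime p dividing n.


4836 = 2^2 × 3 × 13 × 31
Prime factors: 2, 3, 13, 31
φ(4836) = 4836 × (1-1/2) × (1-1/3) × (1-1/13) × (1-1/31)
= 4836 × 1/2 × 2/3 × 12/13 × 30/31 = 1440

φ(4836) = 1440


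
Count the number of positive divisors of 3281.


3281 = 17^1 × 193^1
d(3281) = (1+1) × (1+1) = 4

4 divisors


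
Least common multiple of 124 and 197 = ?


GCD(124, 197) = 1
LCM = 124*197/1 = 24428/1 = 24428

LCM = 24428


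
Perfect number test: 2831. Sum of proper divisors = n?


Proper divisors of 2831: 1, 19, 149
Sum = 1 + 19 + 149 = 169

No, 2831 is not perfect (169 ≠ 2831)


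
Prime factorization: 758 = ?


758 / 2 = 379
379 / 379 = 1
758 = 2 × 379


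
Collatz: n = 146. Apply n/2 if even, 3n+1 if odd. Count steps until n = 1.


146 → 73 → 220 → 110 → 55 → 166 → 83 → 250 → 125 → 376 → 188 → 94 → 47 → 142 → 71 → 214 → 107 → 322 → 161 → 484 → 242 → 121 → 364 → 182 → 91 → 274 → 137 → 412 → 206 → 103 → 310 → 155 → 466 → 233 → 700 → 350 → 175 → 526 → 263 → 790 → 395 → 1186 → 593 → 1780 → 890 → 445 → 1336 → 668 → 334 → 167 → 502 → 251 → 754 → 377 → 1132 → 566 → 283 → 850 → 425 → 1276 → 638 → 319 → 958 → 479 → 1438 → 719 → 2158 → 1079 → 3238 → 1619 → 4858 → 2429 → 7288 → 3644 → 1822 → 911 → 2734 → 1367 → 4102 → 2051 → 6154 → 3077 → 9232 → 4616 → 2308 → 1154 → 577 → 1732 → 866 → 433 → 1300 → 650 → 325 → 976 → 488 → 244 → 122 → 61 → 184 → 92 → 46 → 23 → 70 → 35 → 106 → 53 → 160 → 80 → 40 → 20 → 10 → 5 → 16 → 8 → 4 → 2 → 1
Total steps = 116

116 steps


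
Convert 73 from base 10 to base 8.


73 (base 10) = 73 (decimal)
73 (decimal) = 111 (base 8)


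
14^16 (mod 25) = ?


14^1 mod 25 = 14
14^2 mod 25 = 21
14^3 mod 25 = 19
14^4 mod 25 = 16
14^5 mod 25 = 24
14^6 mod 25 = 11
14^7 mod 25 = 4
14^8 mod 25 = 6
14^9 mod 25 = 9
14^10 mod 25 = 1
14^11 mod 25 = 14
14^12 mod 25 = 21
14^13 mod 25 = 19
14^14 mod 25 = 16
14^15 mod 25 = 24
14^16 mod 25 = 11


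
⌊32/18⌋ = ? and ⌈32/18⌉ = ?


32/18 = 1.7778
floor = 1
ceil = 2

floor = 1, ceil = 2


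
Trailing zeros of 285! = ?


floor(285/5) = 57
floor(285/25) = 11
floor(285/125) = 2
Total = 70

70 trailing zeros


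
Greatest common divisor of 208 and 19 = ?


208 = 10 * 19 + 18
19 = 1 * 18 + 1
18 = 18 * 1 + 0
GCD = 1


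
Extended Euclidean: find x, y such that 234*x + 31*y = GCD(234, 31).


Tabular extended Euclidean (each row: r = 234*s + 31*t):
r=234, s=1, t=0
r=31, s=0, t=1
q=7: r=17, s=1, t=-7   [234*(1) + 31*(-7) = 17]
q=1: r=14, s=-1, t=8   [234*(-1) + 31*(8) = 14]
q=1: r=3, s=2, t=-15   [234*(2) + 31*(-15) = 3]
q=4: r=2, s=-9, t=68   [234*(-9) + 31*(68) = 2]
q=1: r=1, s=11, t=-83   [234*(11) + 31*(-83) = 1]
q=2: r=0, s=-31, t=234   [234*(-31) + 31*(234) = 0]
GCD = 1; from the row with r=1: x=11, y=-83
Check: 234*(11) + 31*(-83) = 2574 - 2573 = 1

GCD = 1, x = 11, y = -83


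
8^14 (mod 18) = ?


8^1 mod 18 = 8
8^2 mod 18 = 10
8^3 mod 18 = 8
8^4 mod 18 = 10
8^5 mod 18 = 8
8^6 mod 18 = 10
8^7 mod 18 = 8
8^8 mod 18 = 10
8^9 mod 18 = 8
8^10 mod 18 = 10
8^11 mod 18 = 8
8^12 mod 18 = 10
8^13 mod 18 = 8
8^14 mod 18 = 10


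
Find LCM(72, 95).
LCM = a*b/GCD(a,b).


GCD(72, 95) = 1
LCM = 72*95/1 = 6840/1 = 6840

LCM = 6840


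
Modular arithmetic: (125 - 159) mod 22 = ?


125 - 159 = -34
-34 mod 22 = 10


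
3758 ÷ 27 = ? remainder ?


3758 = 27 * 139 + 5
Check: 3753 + 5 = 3758

q = 139, r = 5


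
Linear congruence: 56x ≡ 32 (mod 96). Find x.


GCD(56, 96) = 8 divides 32
Divide: 7x ≡ 4 (mod 12)
x ≡ 4 (mod 12)


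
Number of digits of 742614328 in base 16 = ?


742614328 in base 16 = 2C436538
Number of digits = 8

8 digits (base 16)


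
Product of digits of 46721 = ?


4 × 6 × 7 × 2 × 1 = 336


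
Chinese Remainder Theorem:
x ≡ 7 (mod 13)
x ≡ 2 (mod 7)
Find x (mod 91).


M = 13*7 = 91
M1 = M/13 = 7, M2 = M/7 = 13
M1^(-1) mod 13 = 2, M2^(-1) mod 7 = 6
x = 7*7*2 + 2*13*6 = 254
254 mod 91 = 72
Check: 72 mod 13 = 7 ✓, 72 mod 7 = 2 ✓

x ≡ 72 (mod 91)


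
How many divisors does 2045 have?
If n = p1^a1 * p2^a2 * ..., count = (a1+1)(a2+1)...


2045 = 5^1 × 409^1
d(2045) = (1+1) × (1+1) = 4

4 divisors


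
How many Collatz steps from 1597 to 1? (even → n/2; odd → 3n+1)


1597 → 4792 → 2396 → 1198 → 599 → 1798 → 899 → 2698 → 1349 → 4048 → 2024 → 1012 → 506 → 253 → 760 → 380 → 190 → 95 → 286 → 143 → 430 → 215 → 646 → 323 → 970 → 485 → 1456 → 728 → 364 → 182 → 91 → 274 → 137 → 412 → 206 → 103 → 310 → 155 → 466 → 233 → 700 → 350 → 175 → 526 → 263 → 790 → 395 → 1186 → 593 → 1780 → 890 → 445 → 1336 → 668 → 334 → 167 → 502 → 251 → 754 → 377 → 1132 → 566 → 283 → 850 → 425 → 1276 → 638 → 319 → 958 → 479 → 1438 → 719 → 2158 → 1079 → 3238 → 1619 → 4858 → 2429 → 7288 → 3644 → 1822 → 911 → 2734 → 1367 → 4102 → 2051 → 6154 → 3077 → 9232 → 4616 → 2308 → 1154 → 577 → 1732 → 866 → 433 → 1300 → 650 → 325 → 976 → 488 → 244 → 122 → 61 → 184 → 92 → 46 → 23 → 70 → 35 → 106 → 53 → 160 → 80 → 40 → 20 → 10 → 5 → 16 → 8 → 4 → 2 → 1
Total steps = 122

122 steps


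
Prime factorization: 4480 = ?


4480 / 2 = 2240
2240 / 2 = 1120
1120 / 2 = 560
560 / 2 = 280
280 / 2 = 140
140 / 2 = 70
70 / 2 = 35
35 / 5 = 7
7 / 7 = 1
4480 = 2^7 × 5 × 7


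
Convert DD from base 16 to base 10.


DD (base 16) = 221 (decimal)
221 (decimal) = 221 (base 10)


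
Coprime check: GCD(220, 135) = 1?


Euclidean algorithm:
220 = 1 * 135 + 85
135 = 1 * 85 + 50
85 = 1 * 50 + 35
50 = 1 * 35 + 15
35 = 2 * 15 + 5
15 = 3 * 5 + 0
GCD(220, 135) = 5

No, not coprime (GCD = 5)


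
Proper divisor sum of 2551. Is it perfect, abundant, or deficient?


Proper divisors: 1
Sum = 1 = 1
1 < 2551 → deficient

s(2551) = 1 (deficient)


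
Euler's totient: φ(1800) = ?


1800 = 2^3 × 3^2 × 5^2
Prime factors: 2, 3, 5
φ(1800) = 1800 × (1-1/2) × (1-1/3) × (1-1/5)
= 1800 × 1/2 × 2/3 × 4/5 = 480

φ(1800) = 480


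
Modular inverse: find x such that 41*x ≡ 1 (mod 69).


Use the extended Euclidean algorithm on (69, 41); each row r = 69*s + 41*t:
r=69, s=1, t=0
r=41, s=0, t=1
q=1: r=28, s=1, t=-1   [69*(1) + 41*(-1) = 28]
q=1: r=13, s=-1, t=2   [69*(-1) + 41*(2) = 13]
q=2: r=2, s=3, t=-5   [69*(3) + 41*(-5) = 2]
q=6: r=1, s=-19, t=32   [69*(-19) + 41*(32) = 1]
q=2: r=0, s=41, t=-69   [69*(41) + 41*(-69) = 0]
GCD = 1 with t = 32, so 41*(32) ≡ 1 (mod 69)
Inverse = 32 mod 69 = 32
Check: 41 * 32 = 1312 ≡ 1 (mod 69)

41^(-1) ≡ 32 (mod 69)


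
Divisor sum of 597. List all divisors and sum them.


Divisors of 597: 1, 3, 199, 597
Sum = 1 + 3 + 199 + 597 = 800

σ(597) = 800


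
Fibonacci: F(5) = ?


Sequence: 1, 1, 2, 3, 5
F(5) = 5


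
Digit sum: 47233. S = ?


4 + 7 + 2 + 3 + 3 = 19


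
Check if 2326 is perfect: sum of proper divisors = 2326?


Proper divisors of 2326: 1, 2, 1163
Sum = 1 + 2 + 1163 = 1166

No, 2326 is not perfect (1166 ≠ 2326)


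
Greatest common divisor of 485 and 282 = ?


485 = 1 * 282 + 203
282 = 1 * 203 + 79
203 = 2 * 79 + 45
79 = 1 * 45 + 34
45 = 1 * 34 + 11
34 = 3 * 11 + 1
11 = 11 * 1 + 0
GCD = 1


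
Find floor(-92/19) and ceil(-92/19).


-92/19 = -4.8421
floor = -5
ceil = -4

floor = -5, ceil = -4


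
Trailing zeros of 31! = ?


floor(31/5) = 6
floor(31/25) = 1
Total = 7

7 trailing zeros


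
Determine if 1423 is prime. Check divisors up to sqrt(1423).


Check divisors up to sqrt(1423) = 37.7227
No divisors found.
1423 is prime.

Yes, 1423 is prime


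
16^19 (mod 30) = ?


16^1 mod 30 = 16
16^2 mod 30 = 16
16^3 mod 30 = 16
16^4 mod 30 = 16
16^5 mod 30 = 16
16^6 mod 30 = 16
16^7 mod 30 = 16
16^8 mod 30 = 16
16^9 mod 30 = 16
16^10 mod 30 = 16
16^11 mod 30 = 16
16^12 mod 30 = 16
16^13 mod 30 = 16
16^14 mod 30 = 16
16^15 mod 30 = 16
16^16 mod 30 = 16
16^17 mod 30 = 16
16^18 mod 30 = 16
16^19 mod 30 = 16


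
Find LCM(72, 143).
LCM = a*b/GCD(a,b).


GCD(72, 143) = 1
LCM = 72*143/1 = 10296/1 = 10296

LCM = 10296


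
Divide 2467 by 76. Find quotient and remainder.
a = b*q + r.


2467 = 76 * 32 + 35
Check: 2432 + 35 = 2467

q = 32, r = 35


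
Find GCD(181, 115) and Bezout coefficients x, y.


Tabular extended Euclidean (each row: r = 181*s + 115*t):
r=181, s=1, t=0
r=115, s=0, t=1
q=1: r=66, s=1, t=-1   [181*(1) + 115*(-1) = 66]
q=1: r=49, s=-1, t=2   [181*(-1) + 115*(2) = 49]
q=1: r=17, s=2, t=-3   [181*(2) + 115*(-3) = 17]
q=2: r=15, s=-5, t=8   [181*(-5) + 115*(8) = 15]
q=1: r=2, s=7, t=-11   [181*(7) + 115*(-11) = 2]
q=7: r=1, s=-54, t=85   [181*(-54) + 115*(85) = 1]
q=2: r=0, s=115, t=-181   [181*(115) + 115*(-181) = 0]
GCD = 1; from the row with r=1: x=-54, y=85
Check: 181*(-54) + 115*(85) = -9774 + 9775 = 1

GCD = 1, x = -54, y = 85


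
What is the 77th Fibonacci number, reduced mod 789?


F(k) mod 789 for k=1..77:
1, 1, 2, 3, 5, 8, 13, 21, 34, 55, 89, 144, 233, 377, 610, 198, 19, 217, 236, 453, 689, 353, 253, 606, 70, 676, 746, 633, 590, 434, 235, 669, 115, 784, 110, 105, 215, 320, 535, 66, 601, 667, 479, 357, 47, 404, 451, 66, 517, 583, 311, 105, 416, 521, 148, 669, 28, 697, 725, 633, 569, 413, 193, 606, 10, 616, 626, 453, 290, 743, 244, 198, 442, 640, 293, 144, 437
F(77) mod 789 = 437


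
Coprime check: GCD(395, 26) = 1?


Euclidean algorithm:
395 = 15 * 26 + 5
26 = 5 * 5 + 1
5 = 5 * 1 + 0
GCD(395, 26) = 1

Yes, coprime (GCD = 1)


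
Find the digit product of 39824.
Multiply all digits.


3 × 9 × 8 × 2 × 4 = 1728


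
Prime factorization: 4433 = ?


4433 / 11 = 403
403 / 13 = 31
31 / 31 = 1
4433 = 11 × 13 × 31


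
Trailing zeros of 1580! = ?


floor(1580/5) = 316
floor(1580/25) = 63
floor(1580/125) = 12
floor(1580/625) = 2
Total = 393

393 trailing zeros


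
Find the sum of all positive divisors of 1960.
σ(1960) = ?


Divisors of 1960: 1, 2, 4, 5, 7, 8, 10, 14, 20, 28, 35, 40, 49, 56, 70, 98, 140, 196, 245, 280, 392, 490, 980, 1960
Sum = 1 + 2 + 4 + 5 + 7 + 8 + 10 + 14 + 20 + 28 + 35 + 40 + 49 + 56 + 70 + 98 + 140 + 196 + 245 + 280 + 392 + 490 + 980 + 1960 = 5130

σ(1960) = 5130


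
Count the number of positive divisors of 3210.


3210 = 2^1 × 3^1 × 5^1 × 107^1
d(3210) = (1+1) × (1+1) × (1+1) × (1+1) = 16

16 divisors


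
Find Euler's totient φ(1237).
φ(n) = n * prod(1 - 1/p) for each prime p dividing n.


1237 = 1237
Prime factors: 1237
φ(1237) = 1237 × (1-1/1237)
= 1237 × 1236/1237 = 1236

φ(1237) = 1236


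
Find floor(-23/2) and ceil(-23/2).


-23/2 = -11.5000
floor = -12
ceil = -11

floor = -12, ceil = -11


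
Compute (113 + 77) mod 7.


113 + 77 = 190
190 mod 7 = 1


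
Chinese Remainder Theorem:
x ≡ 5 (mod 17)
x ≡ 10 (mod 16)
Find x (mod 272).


M = 17*16 = 272
M1 = M/17 = 16, M2 = M/16 = 17
M1^(-1) mod 17 = 16, M2^(-1) mod 16 = 1
x = 5*16*16 + 10*17*1 = 1450
1450 mod 272 = 90
Check: 90 mod 17 = 5 ✓, 90 mod 16 = 10 ✓

x ≡ 90 (mod 272)


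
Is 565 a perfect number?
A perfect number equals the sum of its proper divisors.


Proper divisors of 565: 1, 5, 113
Sum = 1 + 5 + 113 = 119

No, 565 is not perfect (119 ≠ 565)


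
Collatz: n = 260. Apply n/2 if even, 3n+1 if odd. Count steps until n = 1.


260 → 130 → 65 → 196 → 98 → 49 → 148 → 74 → 37 → 112 → 56 → 28 → 14 → 7 → 22 → 11 → 34 → 17 → 52 → 26 → 13 → 40 → 20 → 10 → 5 → 16 → 8 → 4 → 2 → 1
Total steps = 29

29 steps


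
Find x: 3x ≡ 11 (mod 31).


GCD(3, 31) = 1, unique solution
a^(-1) mod 31 = 21
x = 21 * 11 mod 31 = 14

x ≡ 14 (mod 31)


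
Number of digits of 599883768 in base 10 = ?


599883768 has 9 digits in base 10
floor(log10(599883768)) + 1 = floor(8.7781) + 1 = 9

9 digits (base 10)


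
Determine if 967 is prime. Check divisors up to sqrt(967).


Check divisors up to sqrt(967) = 31.0966
No divisors found.
967 is prime.

Yes, 967 is prime


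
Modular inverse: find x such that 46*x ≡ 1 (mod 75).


Use the extended Euclidean algorithm on (75, 46); each row r = 75*s + 46*t:
r=75, s=1, t=0
r=46, s=0, t=1
q=1: r=29, s=1, t=-1   [75*(1) + 46*(-1) = 29]
q=1: r=17, s=-1, t=2   [75*(-1) + 46*(2) = 17]
q=1: r=12, s=2, t=-3   [75*(2) + 46*(-3) = 12]
q=1: r=5, s=-3, t=5   [75*(-3) + 46*(5) = 5]
q=2: r=2, s=8, t=-13   [75*(8) + 46*(-13) = 2]
q=2: r=1, s=-19, t=31   [75*(-19) + 46*(31) = 1]
q=2: r=0, s=46, t=-75   [75*(46) + 46*(-75) = 0]
GCD = 1 with t = 31, so 46*(31) ≡ 1 (mod 75)
Inverse = 31 mod 75 = 31
Check: 46 * 31 = 1426 ≡ 1 (mod 75)

46^(-1) ≡ 31 (mod 75)


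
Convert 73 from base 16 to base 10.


73 (base 16) = 115 (decimal)
115 (decimal) = 115 (base 10)


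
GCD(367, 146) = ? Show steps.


367 = 2 * 146 + 75
146 = 1 * 75 + 71
75 = 1 * 71 + 4
71 = 17 * 4 + 3
4 = 1 * 3 + 1
3 = 3 * 1 + 0
GCD = 1


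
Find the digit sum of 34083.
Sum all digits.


3 + 4 + 0 + 8 + 3 = 18


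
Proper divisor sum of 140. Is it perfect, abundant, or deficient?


Proper divisors: 1, 2, 4, 5, 7, 10, 14, 20, 28, 35, 70
Sum = 1 + 2 + 4 + 5 + 7 + 10 + 14 + 20 + 28 + 35 + 70 = 196
196 > 140 → abundant

s(140) = 196 (abundant)


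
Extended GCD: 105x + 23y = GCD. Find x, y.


Tabular extended Euclidean (each row: r = 105*s + 23*t):
r=105, s=1, t=0
r=23, s=0, t=1
q=4: r=13, s=1, t=-4   [105*(1) + 23*(-4) = 13]
q=1: r=10, s=-1, t=5   [105*(-1) + 23*(5) = 10]
q=1: r=3, s=2, t=-9   [105*(2) + 23*(-9) = 3]
q=3: r=1, s=-7, t=32   [105*(-7) + 23*(32) = 1]
q=3: r=0, s=23, t=-105   [105*(23) + 23*(-105) = 0]
GCD = 1; from the row with r=1: x=-7, y=32
Check: 105*(-7) + 23*(32) = -735 + 736 = 1

GCD = 1, x = -7, y = 32


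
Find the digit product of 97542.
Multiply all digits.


9 × 7 × 5 × 4 × 2 = 2520


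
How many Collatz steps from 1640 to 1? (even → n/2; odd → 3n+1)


1640 → 820 → 410 → 205 → 616 → 308 → 154 → 77 → 232 → 116 → 58 → 29 → 88 → 44 → 22 → 11 → 34 → 17 → 52 → 26 → 13 → 40 → 20 → 10 → 5 → 16 → 8 → 4 → 2 → 1
Total steps = 29

29 steps


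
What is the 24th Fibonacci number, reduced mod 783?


F(k) mod 783 for k=1..24:
1, 1, 2, 3, 5, 8, 13, 21, 34, 55, 89, 144, 233, 377, 610, 204, 31, 235, 266, 501, 767, 485, 469, 171
F(24) mod 783 = 171


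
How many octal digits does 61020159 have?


61020159 in base 8 = 350613777
Number of digits = 9

9 digits (base 8)


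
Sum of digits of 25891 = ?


2 + 5 + 8 + 9 + 1 = 25


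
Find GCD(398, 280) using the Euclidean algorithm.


398 = 1 * 280 + 118
280 = 2 * 118 + 44
118 = 2 * 44 + 30
44 = 1 * 30 + 14
30 = 2 * 14 + 2
14 = 7 * 2 + 0
GCD = 2


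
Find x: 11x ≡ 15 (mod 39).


GCD(11, 39) = 1, unique solution
a^(-1) mod 39 = 32
x = 32 * 15 mod 39 = 12

x ≡ 12 (mod 39)


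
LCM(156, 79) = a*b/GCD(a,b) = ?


GCD(156, 79) = 1
LCM = 156*79/1 = 12324/1 = 12324

LCM = 12324


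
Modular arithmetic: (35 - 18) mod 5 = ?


35 - 18 = 17
17 mod 5 = 2


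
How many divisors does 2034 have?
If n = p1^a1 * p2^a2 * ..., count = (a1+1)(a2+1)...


2034 = 2^1 × 3^2 × 113^1
d(2034) = (1+1) × (2+1) × (1+1) = 12

12 divisors


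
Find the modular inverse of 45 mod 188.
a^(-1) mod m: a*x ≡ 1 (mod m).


Use the extended Euclidean algorithm on (188, 45); each row r = 188*s + 45*t:
r=188, s=1, t=0
r=45, s=0, t=1
q=4: r=8, s=1, t=-4   [188*(1) + 45*(-4) = 8]
q=5: r=5, s=-5, t=21   [188*(-5) + 45*(21) = 5]
q=1: r=3, s=6, t=-25   [188*(6) + 45*(-25) = 3]
q=1: r=2, s=-11, t=46   [188*(-11) + 45*(46) = 2]
q=1: r=1, s=17, t=-71   [188*(17) + 45*(-71) = 1]
q=2: r=0, s=-45, t=188   [188*(-45) + 45*(188) = 0]
GCD = 1 with t = -71, so 45*(-71) ≡ 1 (mod 188)
Inverse = -71 mod 188 = 117
Check: 45 * 117 = 5265 ≡ 1 (mod 188)

45^(-1) ≡ 117 (mod 188)


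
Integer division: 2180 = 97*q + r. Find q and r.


2180 = 97 * 22 + 46
Check: 2134 + 46 = 2180

q = 22, r = 46


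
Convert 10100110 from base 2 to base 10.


10100110 (base 2) = 166 (decimal)
166 (decimal) = 166 (base 10)


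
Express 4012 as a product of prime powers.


4012 / 2 = 2006
2006 / 2 = 1003
1003 / 17 = 59
59 / 59 = 1
4012 = 2^2 × 17 × 59


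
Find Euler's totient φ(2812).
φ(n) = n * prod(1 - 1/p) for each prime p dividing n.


2812 = 2^2 × 19 × 37
Prime factors: 2, 19, 37
φ(2812) = 2812 × (1-1/2) × (1-1/19) × (1-1/37)
= 2812 × 1/2 × 18/19 × 36/37 = 1296

φ(2812) = 1296


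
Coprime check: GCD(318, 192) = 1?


Euclidean algorithm:
318 = 1 * 192 + 126
192 = 1 * 126 + 66
126 = 1 * 66 + 60
66 = 1 * 60 + 6
60 = 10 * 6 + 0
GCD(318, 192) = 6

No, not coprime (GCD = 6)


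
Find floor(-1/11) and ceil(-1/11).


-1/11 = -0.0909
floor = -1
ceil = 0

floor = -1, ceil = 0


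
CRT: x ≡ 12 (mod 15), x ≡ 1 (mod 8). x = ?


M = 15*8 = 120
M1 = M/15 = 8, M2 = M/8 = 15
M1^(-1) mod 15 = 2, M2^(-1) mod 8 = 7
x = 12*8*2 + 1*15*7 = 297
297 mod 120 = 57
Check: 57 mod 15 = 12 ✓, 57 mod 8 = 1 ✓

x ≡ 57 (mod 120)


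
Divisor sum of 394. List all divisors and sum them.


Divisors of 394: 1, 2, 197, 394
Sum = 1 + 2 + 197 + 394 = 594

σ(394) = 594


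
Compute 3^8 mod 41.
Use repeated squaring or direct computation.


3^1 mod 41 = 3
3^2 mod 41 = 9
3^3 mod 41 = 27
3^4 mod 41 = 40
3^5 mod 41 = 38
3^6 mod 41 = 32
3^7 mod 41 = 14
3^8 mod 41 = 1


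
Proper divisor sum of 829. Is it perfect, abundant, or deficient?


Proper divisors: 1
Sum = 1 = 1
1 < 829 → deficient

s(829) = 1 (deficient)


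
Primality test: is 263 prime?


Check divisors up to sqrt(263) = 16.2173
No divisors found.
263 is prime.

Yes, 263 is prime


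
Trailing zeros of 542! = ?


floor(542/5) = 108
floor(542/25) = 21
floor(542/125) = 4
Total = 133

133 trailing zeros


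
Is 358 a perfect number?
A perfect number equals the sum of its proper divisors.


Proper divisors of 358: 1, 2, 179
Sum = 1 + 2 + 179 = 182

No, 358 is not perfect (182 ≠ 358)
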